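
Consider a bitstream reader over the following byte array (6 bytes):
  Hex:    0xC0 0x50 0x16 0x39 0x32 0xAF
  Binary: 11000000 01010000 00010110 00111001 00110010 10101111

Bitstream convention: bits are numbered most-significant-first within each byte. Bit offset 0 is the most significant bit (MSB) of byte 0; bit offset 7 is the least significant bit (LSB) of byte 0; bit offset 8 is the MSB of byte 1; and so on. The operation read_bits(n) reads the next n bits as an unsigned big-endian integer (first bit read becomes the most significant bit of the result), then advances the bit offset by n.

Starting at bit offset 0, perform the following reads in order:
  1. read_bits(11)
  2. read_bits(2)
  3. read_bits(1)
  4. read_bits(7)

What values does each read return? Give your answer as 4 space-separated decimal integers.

Answer: 1538 2 0 2

Derivation:
Read 1: bits[0:11] width=11 -> value=1538 (bin 11000000010); offset now 11 = byte 1 bit 3; 37 bits remain
Read 2: bits[11:13] width=2 -> value=2 (bin 10); offset now 13 = byte 1 bit 5; 35 bits remain
Read 3: bits[13:14] width=1 -> value=0 (bin 0); offset now 14 = byte 1 bit 6; 34 bits remain
Read 4: bits[14:21] width=7 -> value=2 (bin 0000010); offset now 21 = byte 2 bit 5; 27 bits remain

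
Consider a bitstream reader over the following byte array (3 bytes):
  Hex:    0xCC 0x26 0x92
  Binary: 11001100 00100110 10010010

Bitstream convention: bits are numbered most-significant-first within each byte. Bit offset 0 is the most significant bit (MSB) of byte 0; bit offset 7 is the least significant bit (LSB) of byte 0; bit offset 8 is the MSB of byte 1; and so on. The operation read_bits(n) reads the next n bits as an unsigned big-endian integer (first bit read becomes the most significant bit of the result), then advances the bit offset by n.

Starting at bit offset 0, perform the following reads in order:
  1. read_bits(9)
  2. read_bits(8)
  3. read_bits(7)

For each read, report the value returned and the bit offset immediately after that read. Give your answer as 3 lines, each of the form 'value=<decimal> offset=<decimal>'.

Read 1: bits[0:9] width=9 -> value=408 (bin 110011000); offset now 9 = byte 1 bit 1; 15 bits remain
Read 2: bits[9:17] width=8 -> value=77 (bin 01001101); offset now 17 = byte 2 bit 1; 7 bits remain
Read 3: bits[17:24] width=7 -> value=18 (bin 0010010); offset now 24 = byte 3 bit 0; 0 bits remain

Answer: value=408 offset=9
value=77 offset=17
value=18 offset=24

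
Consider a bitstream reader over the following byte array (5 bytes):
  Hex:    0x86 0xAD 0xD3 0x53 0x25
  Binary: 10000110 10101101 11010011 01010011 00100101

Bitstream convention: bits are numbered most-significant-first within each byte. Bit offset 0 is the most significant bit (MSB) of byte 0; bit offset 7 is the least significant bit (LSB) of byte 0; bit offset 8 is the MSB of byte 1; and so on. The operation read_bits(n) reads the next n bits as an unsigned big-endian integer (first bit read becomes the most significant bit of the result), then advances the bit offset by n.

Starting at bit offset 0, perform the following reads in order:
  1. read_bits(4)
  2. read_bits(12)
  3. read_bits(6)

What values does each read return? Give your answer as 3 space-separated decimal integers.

Answer: 8 1709 52

Derivation:
Read 1: bits[0:4] width=4 -> value=8 (bin 1000); offset now 4 = byte 0 bit 4; 36 bits remain
Read 2: bits[4:16] width=12 -> value=1709 (bin 011010101101); offset now 16 = byte 2 bit 0; 24 bits remain
Read 3: bits[16:22] width=6 -> value=52 (bin 110100); offset now 22 = byte 2 bit 6; 18 bits remain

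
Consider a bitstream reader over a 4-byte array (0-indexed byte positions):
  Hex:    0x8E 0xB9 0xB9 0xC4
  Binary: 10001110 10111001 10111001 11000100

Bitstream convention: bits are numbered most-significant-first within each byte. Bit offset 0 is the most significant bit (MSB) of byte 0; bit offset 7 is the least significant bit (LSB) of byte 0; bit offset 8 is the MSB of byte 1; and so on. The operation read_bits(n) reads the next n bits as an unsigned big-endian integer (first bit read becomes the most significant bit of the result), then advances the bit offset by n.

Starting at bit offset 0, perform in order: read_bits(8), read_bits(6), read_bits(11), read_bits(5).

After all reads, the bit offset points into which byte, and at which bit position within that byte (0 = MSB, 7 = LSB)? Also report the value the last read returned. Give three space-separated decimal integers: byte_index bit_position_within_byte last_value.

Answer: 3 6 17

Derivation:
Read 1: bits[0:8] width=8 -> value=142 (bin 10001110); offset now 8 = byte 1 bit 0; 24 bits remain
Read 2: bits[8:14] width=6 -> value=46 (bin 101110); offset now 14 = byte 1 bit 6; 18 bits remain
Read 3: bits[14:25] width=11 -> value=883 (bin 01101110011); offset now 25 = byte 3 bit 1; 7 bits remain
Read 4: bits[25:30] width=5 -> value=17 (bin 10001); offset now 30 = byte 3 bit 6; 2 bits remain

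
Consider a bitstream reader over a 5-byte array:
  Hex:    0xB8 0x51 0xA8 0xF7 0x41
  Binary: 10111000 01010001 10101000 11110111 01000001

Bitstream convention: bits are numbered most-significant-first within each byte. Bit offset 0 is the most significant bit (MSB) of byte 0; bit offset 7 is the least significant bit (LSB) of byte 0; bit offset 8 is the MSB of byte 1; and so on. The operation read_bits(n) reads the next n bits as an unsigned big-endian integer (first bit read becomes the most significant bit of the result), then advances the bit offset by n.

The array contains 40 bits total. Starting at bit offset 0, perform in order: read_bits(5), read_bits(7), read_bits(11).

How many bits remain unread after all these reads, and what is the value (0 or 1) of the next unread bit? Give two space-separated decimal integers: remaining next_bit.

Read 1: bits[0:5] width=5 -> value=23 (bin 10111); offset now 5 = byte 0 bit 5; 35 bits remain
Read 2: bits[5:12] width=7 -> value=5 (bin 0000101); offset now 12 = byte 1 bit 4; 28 bits remain
Read 3: bits[12:23] width=11 -> value=212 (bin 00011010100); offset now 23 = byte 2 bit 7; 17 bits remain

Answer: 17 0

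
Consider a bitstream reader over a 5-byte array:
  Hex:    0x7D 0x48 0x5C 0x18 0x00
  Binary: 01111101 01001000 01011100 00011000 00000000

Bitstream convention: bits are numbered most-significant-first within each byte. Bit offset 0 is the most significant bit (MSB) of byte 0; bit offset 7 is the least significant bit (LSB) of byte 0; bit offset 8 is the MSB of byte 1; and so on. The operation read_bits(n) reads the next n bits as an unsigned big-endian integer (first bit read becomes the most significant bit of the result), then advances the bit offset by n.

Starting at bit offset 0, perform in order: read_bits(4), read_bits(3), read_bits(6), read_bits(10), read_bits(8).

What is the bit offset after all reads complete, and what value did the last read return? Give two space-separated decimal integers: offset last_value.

Answer: 31 12

Derivation:
Read 1: bits[0:4] width=4 -> value=7 (bin 0111); offset now 4 = byte 0 bit 4; 36 bits remain
Read 2: bits[4:7] width=3 -> value=6 (bin 110); offset now 7 = byte 0 bit 7; 33 bits remain
Read 3: bits[7:13] width=6 -> value=41 (bin 101001); offset now 13 = byte 1 bit 5; 27 bits remain
Read 4: bits[13:23] width=10 -> value=46 (bin 0000101110); offset now 23 = byte 2 bit 7; 17 bits remain
Read 5: bits[23:31] width=8 -> value=12 (bin 00001100); offset now 31 = byte 3 bit 7; 9 bits remain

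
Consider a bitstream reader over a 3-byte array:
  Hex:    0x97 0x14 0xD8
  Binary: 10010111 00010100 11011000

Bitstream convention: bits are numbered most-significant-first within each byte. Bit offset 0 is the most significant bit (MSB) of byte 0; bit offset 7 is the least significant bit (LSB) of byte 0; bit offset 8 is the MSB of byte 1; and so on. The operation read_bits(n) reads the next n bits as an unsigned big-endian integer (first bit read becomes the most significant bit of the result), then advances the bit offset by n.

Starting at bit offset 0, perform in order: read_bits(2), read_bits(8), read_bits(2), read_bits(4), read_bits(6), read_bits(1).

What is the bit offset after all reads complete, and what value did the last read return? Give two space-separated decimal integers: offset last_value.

Answer: 23 0

Derivation:
Read 1: bits[0:2] width=2 -> value=2 (bin 10); offset now 2 = byte 0 bit 2; 22 bits remain
Read 2: bits[2:10] width=8 -> value=92 (bin 01011100); offset now 10 = byte 1 bit 2; 14 bits remain
Read 3: bits[10:12] width=2 -> value=1 (bin 01); offset now 12 = byte 1 bit 4; 12 bits remain
Read 4: bits[12:16] width=4 -> value=4 (bin 0100); offset now 16 = byte 2 bit 0; 8 bits remain
Read 5: bits[16:22] width=6 -> value=54 (bin 110110); offset now 22 = byte 2 bit 6; 2 bits remain
Read 6: bits[22:23] width=1 -> value=0 (bin 0); offset now 23 = byte 2 bit 7; 1 bits remain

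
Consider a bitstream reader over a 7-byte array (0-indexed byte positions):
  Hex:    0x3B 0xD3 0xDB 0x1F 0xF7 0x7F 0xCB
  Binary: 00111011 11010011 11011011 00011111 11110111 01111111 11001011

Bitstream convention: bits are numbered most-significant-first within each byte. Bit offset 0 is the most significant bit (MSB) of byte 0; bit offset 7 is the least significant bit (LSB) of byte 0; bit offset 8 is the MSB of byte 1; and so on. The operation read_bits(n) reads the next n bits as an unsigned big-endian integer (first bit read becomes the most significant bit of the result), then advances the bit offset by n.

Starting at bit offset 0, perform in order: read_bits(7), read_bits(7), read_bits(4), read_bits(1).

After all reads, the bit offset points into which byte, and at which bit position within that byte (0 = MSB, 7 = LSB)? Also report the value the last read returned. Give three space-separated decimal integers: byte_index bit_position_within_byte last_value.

Read 1: bits[0:7] width=7 -> value=29 (bin 0011101); offset now 7 = byte 0 bit 7; 49 bits remain
Read 2: bits[7:14] width=7 -> value=116 (bin 1110100); offset now 14 = byte 1 bit 6; 42 bits remain
Read 3: bits[14:18] width=4 -> value=15 (bin 1111); offset now 18 = byte 2 bit 2; 38 bits remain
Read 4: bits[18:19] width=1 -> value=0 (bin 0); offset now 19 = byte 2 bit 3; 37 bits remain

Answer: 2 3 0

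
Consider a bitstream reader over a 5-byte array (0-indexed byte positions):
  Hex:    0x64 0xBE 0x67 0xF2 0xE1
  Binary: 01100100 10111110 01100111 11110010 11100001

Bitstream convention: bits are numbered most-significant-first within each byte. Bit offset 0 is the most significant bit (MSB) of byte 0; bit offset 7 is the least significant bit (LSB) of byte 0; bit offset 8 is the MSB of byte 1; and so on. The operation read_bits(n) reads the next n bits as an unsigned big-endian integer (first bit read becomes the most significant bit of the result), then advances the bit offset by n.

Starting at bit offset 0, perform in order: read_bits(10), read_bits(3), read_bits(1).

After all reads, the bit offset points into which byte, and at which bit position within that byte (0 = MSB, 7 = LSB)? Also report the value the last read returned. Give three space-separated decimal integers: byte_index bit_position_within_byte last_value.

Answer: 1 6 1

Derivation:
Read 1: bits[0:10] width=10 -> value=402 (bin 0110010010); offset now 10 = byte 1 bit 2; 30 bits remain
Read 2: bits[10:13] width=3 -> value=7 (bin 111); offset now 13 = byte 1 bit 5; 27 bits remain
Read 3: bits[13:14] width=1 -> value=1 (bin 1); offset now 14 = byte 1 bit 6; 26 bits remain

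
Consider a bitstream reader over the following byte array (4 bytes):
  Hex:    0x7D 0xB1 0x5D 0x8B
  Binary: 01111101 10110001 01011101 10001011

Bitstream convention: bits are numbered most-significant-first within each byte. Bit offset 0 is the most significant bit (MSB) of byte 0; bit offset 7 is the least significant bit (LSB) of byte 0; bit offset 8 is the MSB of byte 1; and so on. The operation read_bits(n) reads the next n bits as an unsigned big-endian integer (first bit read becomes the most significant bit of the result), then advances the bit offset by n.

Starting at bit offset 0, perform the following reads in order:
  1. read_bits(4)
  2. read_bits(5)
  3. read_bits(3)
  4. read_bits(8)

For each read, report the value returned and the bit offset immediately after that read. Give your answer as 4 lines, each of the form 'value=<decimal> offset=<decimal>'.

Answer: value=7 offset=4
value=27 offset=9
value=3 offset=12
value=21 offset=20

Derivation:
Read 1: bits[0:4] width=4 -> value=7 (bin 0111); offset now 4 = byte 0 bit 4; 28 bits remain
Read 2: bits[4:9] width=5 -> value=27 (bin 11011); offset now 9 = byte 1 bit 1; 23 bits remain
Read 3: bits[9:12] width=3 -> value=3 (bin 011); offset now 12 = byte 1 bit 4; 20 bits remain
Read 4: bits[12:20] width=8 -> value=21 (bin 00010101); offset now 20 = byte 2 bit 4; 12 bits remain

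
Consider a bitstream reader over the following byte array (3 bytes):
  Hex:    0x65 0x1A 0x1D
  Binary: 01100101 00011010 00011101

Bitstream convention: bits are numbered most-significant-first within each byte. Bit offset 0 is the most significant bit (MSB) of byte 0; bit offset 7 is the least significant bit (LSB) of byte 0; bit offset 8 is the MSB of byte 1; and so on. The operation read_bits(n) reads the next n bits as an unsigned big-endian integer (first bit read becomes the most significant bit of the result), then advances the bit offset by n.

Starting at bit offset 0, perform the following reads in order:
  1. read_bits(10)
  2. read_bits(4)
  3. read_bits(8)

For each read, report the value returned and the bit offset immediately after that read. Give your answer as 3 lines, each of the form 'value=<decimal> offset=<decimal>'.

Read 1: bits[0:10] width=10 -> value=404 (bin 0110010100); offset now 10 = byte 1 bit 2; 14 bits remain
Read 2: bits[10:14] width=4 -> value=6 (bin 0110); offset now 14 = byte 1 bit 6; 10 bits remain
Read 3: bits[14:22] width=8 -> value=135 (bin 10000111); offset now 22 = byte 2 bit 6; 2 bits remain

Answer: value=404 offset=10
value=6 offset=14
value=135 offset=22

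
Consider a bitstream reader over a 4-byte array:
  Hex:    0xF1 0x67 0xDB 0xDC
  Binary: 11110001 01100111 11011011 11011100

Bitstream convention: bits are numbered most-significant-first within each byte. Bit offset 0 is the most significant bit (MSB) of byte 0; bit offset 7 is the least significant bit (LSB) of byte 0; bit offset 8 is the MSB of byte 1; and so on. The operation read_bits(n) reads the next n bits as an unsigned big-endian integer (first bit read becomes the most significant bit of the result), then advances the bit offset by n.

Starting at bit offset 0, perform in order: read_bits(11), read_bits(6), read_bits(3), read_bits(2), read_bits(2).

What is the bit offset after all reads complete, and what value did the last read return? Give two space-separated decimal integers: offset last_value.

Answer: 24 3

Derivation:
Read 1: bits[0:11] width=11 -> value=1931 (bin 11110001011); offset now 11 = byte 1 bit 3; 21 bits remain
Read 2: bits[11:17] width=6 -> value=15 (bin 001111); offset now 17 = byte 2 bit 1; 15 bits remain
Read 3: bits[17:20] width=3 -> value=5 (bin 101); offset now 20 = byte 2 bit 4; 12 bits remain
Read 4: bits[20:22] width=2 -> value=2 (bin 10); offset now 22 = byte 2 bit 6; 10 bits remain
Read 5: bits[22:24] width=2 -> value=3 (bin 11); offset now 24 = byte 3 bit 0; 8 bits remain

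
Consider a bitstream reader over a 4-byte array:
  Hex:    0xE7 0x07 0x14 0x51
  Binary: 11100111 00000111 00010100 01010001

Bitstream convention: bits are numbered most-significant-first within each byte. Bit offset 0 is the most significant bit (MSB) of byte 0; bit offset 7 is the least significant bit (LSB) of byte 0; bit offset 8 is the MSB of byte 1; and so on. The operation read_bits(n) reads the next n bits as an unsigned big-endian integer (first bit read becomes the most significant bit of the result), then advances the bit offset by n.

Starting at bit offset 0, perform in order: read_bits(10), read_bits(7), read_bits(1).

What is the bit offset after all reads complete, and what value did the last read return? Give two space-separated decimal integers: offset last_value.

Answer: 18 0

Derivation:
Read 1: bits[0:10] width=10 -> value=924 (bin 1110011100); offset now 10 = byte 1 bit 2; 22 bits remain
Read 2: bits[10:17] width=7 -> value=14 (bin 0001110); offset now 17 = byte 2 bit 1; 15 bits remain
Read 3: bits[17:18] width=1 -> value=0 (bin 0); offset now 18 = byte 2 bit 2; 14 bits remain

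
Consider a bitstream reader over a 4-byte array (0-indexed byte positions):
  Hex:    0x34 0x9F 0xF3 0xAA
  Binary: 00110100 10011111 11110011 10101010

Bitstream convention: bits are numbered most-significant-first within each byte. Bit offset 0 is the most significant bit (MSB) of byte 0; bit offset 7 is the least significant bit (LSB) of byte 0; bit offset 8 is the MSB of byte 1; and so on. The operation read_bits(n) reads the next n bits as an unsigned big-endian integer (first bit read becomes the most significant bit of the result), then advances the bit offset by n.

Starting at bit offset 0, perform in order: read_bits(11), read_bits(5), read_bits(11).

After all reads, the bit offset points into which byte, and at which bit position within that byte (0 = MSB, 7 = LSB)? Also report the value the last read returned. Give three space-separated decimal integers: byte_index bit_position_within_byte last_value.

Answer: 3 3 1949

Derivation:
Read 1: bits[0:11] width=11 -> value=420 (bin 00110100100); offset now 11 = byte 1 bit 3; 21 bits remain
Read 2: bits[11:16] width=5 -> value=31 (bin 11111); offset now 16 = byte 2 bit 0; 16 bits remain
Read 3: bits[16:27] width=11 -> value=1949 (bin 11110011101); offset now 27 = byte 3 bit 3; 5 bits remain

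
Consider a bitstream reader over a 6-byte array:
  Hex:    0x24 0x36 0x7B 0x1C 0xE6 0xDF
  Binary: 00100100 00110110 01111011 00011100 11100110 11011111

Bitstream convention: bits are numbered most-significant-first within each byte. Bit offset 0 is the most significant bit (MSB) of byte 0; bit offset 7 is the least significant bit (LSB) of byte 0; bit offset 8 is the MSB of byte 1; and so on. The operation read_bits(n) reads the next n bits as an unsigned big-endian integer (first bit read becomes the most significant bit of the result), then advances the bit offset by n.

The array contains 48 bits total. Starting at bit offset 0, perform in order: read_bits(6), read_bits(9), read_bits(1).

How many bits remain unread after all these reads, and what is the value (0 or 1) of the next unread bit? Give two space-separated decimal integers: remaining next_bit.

Answer: 32 0

Derivation:
Read 1: bits[0:6] width=6 -> value=9 (bin 001001); offset now 6 = byte 0 bit 6; 42 bits remain
Read 2: bits[6:15] width=9 -> value=27 (bin 000011011); offset now 15 = byte 1 bit 7; 33 bits remain
Read 3: bits[15:16] width=1 -> value=0 (bin 0); offset now 16 = byte 2 bit 0; 32 bits remain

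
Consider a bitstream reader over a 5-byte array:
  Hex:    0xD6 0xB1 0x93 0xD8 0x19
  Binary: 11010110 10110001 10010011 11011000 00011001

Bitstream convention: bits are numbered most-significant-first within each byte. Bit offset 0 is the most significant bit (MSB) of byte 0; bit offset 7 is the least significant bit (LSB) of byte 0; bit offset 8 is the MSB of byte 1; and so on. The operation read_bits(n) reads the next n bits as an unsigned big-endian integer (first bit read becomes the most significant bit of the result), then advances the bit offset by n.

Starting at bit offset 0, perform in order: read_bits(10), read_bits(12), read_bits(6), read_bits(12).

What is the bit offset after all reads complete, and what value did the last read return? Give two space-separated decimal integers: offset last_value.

Answer: 40 2073

Derivation:
Read 1: bits[0:10] width=10 -> value=858 (bin 1101011010); offset now 10 = byte 1 bit 2; 30 bits remain
Read 2: bits[10:22] width=12 -> value=3172 (bin 110001100100); offset now 22 = byte 2 bit 6; 18 bits remain
Read 3: bits[22:28] width=6 -> value=61 (bin 111101); offset now 28 = byte 3 bit 4; 12 bits remain
Read 4: bits[28:40] width=12 -> value=2073 (bin 100000011001); offset now 40 = byte 5 bit 0; 0 bits remain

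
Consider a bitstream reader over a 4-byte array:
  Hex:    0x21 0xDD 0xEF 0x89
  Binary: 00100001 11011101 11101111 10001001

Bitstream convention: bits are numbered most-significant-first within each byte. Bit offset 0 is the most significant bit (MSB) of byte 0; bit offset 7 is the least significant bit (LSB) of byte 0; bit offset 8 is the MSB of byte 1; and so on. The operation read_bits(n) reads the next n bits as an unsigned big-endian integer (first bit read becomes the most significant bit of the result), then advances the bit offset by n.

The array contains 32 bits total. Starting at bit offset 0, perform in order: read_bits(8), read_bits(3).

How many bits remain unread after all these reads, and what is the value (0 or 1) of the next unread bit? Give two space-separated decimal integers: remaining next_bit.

Read 1: bits[0:8] width=8 -> value=33 (bin 00100001); offset now 8 = byte 1 bit 0; 24 bits remain
Read 2: bits[8:11] width=3 -> value=6 (bin 110); offset now 11 = byte 1 bit 3; 21 bits remain

Answer: 21 1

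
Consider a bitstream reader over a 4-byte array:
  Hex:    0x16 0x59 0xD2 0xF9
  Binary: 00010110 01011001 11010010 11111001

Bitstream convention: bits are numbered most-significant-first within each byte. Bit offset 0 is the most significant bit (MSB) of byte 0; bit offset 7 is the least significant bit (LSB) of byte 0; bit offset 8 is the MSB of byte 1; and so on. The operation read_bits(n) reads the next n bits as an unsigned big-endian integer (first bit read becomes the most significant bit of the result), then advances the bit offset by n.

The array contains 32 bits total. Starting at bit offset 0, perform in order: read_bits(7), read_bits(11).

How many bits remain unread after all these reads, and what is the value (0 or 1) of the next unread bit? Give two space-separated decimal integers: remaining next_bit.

Answer: 14 0

Derivation:
Read 1: bits[0:7] width=7 -> value=11 (bin 0001011); offset now 7 = byte 0 bit 7; 25 bits remain
Read 2: bits[7:18] width=11 -> value=359 (bin 00101100111); offset now 18 = byte 2 bit 2; 14 bits remain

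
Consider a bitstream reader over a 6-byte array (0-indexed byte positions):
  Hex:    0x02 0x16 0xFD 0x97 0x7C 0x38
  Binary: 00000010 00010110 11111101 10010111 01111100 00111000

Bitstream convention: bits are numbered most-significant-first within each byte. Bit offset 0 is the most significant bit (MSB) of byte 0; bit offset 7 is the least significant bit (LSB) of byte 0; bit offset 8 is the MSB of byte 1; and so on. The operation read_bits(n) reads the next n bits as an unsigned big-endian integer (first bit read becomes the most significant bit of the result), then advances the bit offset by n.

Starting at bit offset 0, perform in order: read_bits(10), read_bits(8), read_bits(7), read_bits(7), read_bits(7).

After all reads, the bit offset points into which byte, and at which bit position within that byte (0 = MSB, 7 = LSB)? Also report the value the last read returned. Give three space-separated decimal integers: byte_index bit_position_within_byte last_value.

Answer: 4 7 62

Derivation:
Read 1: bits[0:10] width=10 -> value=8 (bin 0000001000); offset now 10 = byte 1 bit 2; 38 bits remain
Read 2: bits[10:18] width=8 -> value=91 (bin 01011011); offset now 18 = byte 2 bit 2; 30 bits remain
Read 3: bits[18:25] width=7 -> value=123 (bin 1111011); offset now 25 = byte 3 bit 1; 23 bits remain
Read 4: bits[25:32] width=7 -> value=23 (bin 0010111); offset now 32 = byte 4 bit 0; 16 bits remain
Read 5: bits[32:39] width=7 -> value=62 (bin 0111110); offset now 39 = byte 4 bit 7; 9 bits remain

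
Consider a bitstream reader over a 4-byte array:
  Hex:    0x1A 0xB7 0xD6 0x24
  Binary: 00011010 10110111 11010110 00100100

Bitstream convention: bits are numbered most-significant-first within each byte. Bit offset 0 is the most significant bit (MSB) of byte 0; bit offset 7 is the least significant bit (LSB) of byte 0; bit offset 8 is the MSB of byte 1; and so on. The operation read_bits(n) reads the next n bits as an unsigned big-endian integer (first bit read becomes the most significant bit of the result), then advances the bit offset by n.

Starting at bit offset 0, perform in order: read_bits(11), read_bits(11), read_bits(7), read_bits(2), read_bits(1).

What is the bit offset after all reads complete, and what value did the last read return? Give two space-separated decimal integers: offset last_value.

Answer: 32 0

Derivation:
Read 1: bits[0:11] width=11 -> value=213 (bin 00011010101); offset now 11 = byte 1 bit 3; 21 bits remain
Read 2: bits[11:22] width=11 -> value=1525 (bin 10111110101); offset now 22 = byte 2 bit 6; 10 bits remain
Read 3: bits[22:29] width=7 -> value=68 (bin 1000100); offset now 29 = byte 3 bit 5; 3 bits remain
Read 4: bits[29:31] width=2 -> value=2 (bin 10); offset now 31 = byte 3 bit 7; 1 bits remain
Read 5: bits[31:32] width=1 -> value=0 (bin 0); offset now 32 = byte 4 bit 0; 0 bits remain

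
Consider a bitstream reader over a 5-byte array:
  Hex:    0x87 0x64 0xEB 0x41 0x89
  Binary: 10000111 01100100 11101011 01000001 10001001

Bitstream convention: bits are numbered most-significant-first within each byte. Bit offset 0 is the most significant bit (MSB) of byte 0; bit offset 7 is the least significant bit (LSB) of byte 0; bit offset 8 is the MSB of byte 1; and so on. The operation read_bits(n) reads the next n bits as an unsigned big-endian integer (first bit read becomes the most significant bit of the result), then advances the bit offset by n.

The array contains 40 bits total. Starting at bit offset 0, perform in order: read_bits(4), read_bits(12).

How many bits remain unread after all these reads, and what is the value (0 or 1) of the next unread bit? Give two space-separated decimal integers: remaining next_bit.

Read 1: bits[0:4] width=4 -> value=8 (bin 1000); offset now 4 = byte 0 bit 4; 36 bits remain
Read 2: bits[4:16] width=12 -> value=1892 (bin 011101100100); offset now 16 = byte 2 bit 0; 24 bits remain

Answer: 24 1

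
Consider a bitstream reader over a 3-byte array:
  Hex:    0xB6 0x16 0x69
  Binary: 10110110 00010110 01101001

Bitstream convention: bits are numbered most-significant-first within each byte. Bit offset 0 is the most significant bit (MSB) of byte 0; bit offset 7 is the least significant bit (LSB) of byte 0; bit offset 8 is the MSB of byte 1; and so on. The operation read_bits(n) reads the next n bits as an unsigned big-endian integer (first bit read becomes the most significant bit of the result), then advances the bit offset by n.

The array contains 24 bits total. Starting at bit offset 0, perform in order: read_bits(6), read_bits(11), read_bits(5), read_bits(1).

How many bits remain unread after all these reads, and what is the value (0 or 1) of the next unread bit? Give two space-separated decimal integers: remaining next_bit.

Answer: 1 1

Derivation:
Read 1: bits[0:6] width=6 -> value=45 (bin 101101); offset now 6 = byte 0 bit 6; 18 bits remain
Read 2: bits[6:17] width=11 -> value=1068 (bin 10000101100); offset now 17 = byte 2 bit 1; 7 bits remain
Read 3: bits[17:22] width=5 -> value=26 (bin 11010); offset now 22 = byte 2 bit 6; 2 bits remain
Read 4: bits[22:23] width=1 -> value=0 (bin 0); offset now 23 = byte 2 bit 7; 1 bits remain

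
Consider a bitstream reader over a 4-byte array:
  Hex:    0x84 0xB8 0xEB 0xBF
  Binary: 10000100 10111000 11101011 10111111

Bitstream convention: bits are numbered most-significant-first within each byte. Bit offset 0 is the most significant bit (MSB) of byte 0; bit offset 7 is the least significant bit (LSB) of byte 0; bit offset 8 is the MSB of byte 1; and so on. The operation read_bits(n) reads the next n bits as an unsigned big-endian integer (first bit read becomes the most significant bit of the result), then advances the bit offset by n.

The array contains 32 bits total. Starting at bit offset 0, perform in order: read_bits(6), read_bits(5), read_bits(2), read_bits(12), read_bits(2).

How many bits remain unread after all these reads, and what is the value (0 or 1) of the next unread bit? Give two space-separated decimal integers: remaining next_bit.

Answer: 5 1

Derivation:
Read 1: bits[0:6] width=6 -> value=33 (bin 100001); offset now 6 = byte 0 bit 6; 26 bits remain
Read 2: bits[6:11] width=5 -> value=5 (bin 00101); offset now 11 = byte 1 bit 3; 21 bits remain
Read 3: bits[11:13] width=2 -> value=3 (bin 11); offset now 13 = byte 1 bit 5; 19 bits remain
Read 4: bits[13:25] width=12 -> value=471 (bin 000111010111); offset now 25 = byte 3 bit 1; 7 bits remain
Read 5: bits[25:27] width=2 -> value=1 (bin 01); offset now 27 = byte 3 bit 3; 5 bits remain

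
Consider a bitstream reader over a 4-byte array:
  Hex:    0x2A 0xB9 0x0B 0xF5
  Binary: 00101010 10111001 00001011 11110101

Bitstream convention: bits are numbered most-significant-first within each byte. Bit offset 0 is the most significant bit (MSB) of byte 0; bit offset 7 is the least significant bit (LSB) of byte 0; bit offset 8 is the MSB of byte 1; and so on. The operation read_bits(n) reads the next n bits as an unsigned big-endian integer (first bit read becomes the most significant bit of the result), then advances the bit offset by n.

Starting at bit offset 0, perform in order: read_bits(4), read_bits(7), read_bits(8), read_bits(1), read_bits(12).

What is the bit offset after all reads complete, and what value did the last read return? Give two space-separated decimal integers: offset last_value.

Read 1: bits[0:4] width=4 -> value=2 (bin 0010); offset now 4 = byte 0 bit 4; 28 bits remain
Read 2: bits[4:11] width=7 -> value=85 (bin 1010101); offset now 11 = byte 1 bit 3; 21 bits remain
Read 3: bits[11:19] width=8 -> value=200 (bin 11001000); offset now 19 = byte 2 bit 3; 13 bits remain
Read 4: bits[19:20] width=1 -> value=0 (bin 0); offset now 20 = byte 2 bit 4; 12 bits remain
Read 5: bits[20:32] width=12 -> value=3061 (bin 101111110101); offset now 32 = byte 4 bit 0; 0 bits remain

Answer: 32 3061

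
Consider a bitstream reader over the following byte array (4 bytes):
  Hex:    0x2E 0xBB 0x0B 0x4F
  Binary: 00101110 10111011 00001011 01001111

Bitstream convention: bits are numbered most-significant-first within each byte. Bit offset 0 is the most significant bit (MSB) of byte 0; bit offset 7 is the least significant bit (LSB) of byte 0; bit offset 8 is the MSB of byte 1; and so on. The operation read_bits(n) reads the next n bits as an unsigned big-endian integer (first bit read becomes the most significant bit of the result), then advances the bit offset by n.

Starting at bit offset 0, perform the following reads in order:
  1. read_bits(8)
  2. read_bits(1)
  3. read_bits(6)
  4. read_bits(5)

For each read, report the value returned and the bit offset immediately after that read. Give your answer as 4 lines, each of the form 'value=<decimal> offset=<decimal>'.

Answer: value=46 offset=8
value=1 offset=9
value=29 offset=15
value=16 offset=20

Derivation:
Read 1: bits[0:8] width=8 -> value=46 (bin 00101110); offset now 8 = byte 1 bit 0; 24 bits remain
Read 2: bits[8:9] width=1 -> value=1 (bin 1); offset now 9 = byte 1 bit 1; 23 bits remain
Read 3: bits[9:15] width=6 -> value=29 (bin 011101); offset now 15 = byte 1 bit 7; 17 bits remain
Read 4: bits[15:20] width=5 -> value=16 (bin 10000); offset now 20 = byte 2 bit 4; 12 bits remain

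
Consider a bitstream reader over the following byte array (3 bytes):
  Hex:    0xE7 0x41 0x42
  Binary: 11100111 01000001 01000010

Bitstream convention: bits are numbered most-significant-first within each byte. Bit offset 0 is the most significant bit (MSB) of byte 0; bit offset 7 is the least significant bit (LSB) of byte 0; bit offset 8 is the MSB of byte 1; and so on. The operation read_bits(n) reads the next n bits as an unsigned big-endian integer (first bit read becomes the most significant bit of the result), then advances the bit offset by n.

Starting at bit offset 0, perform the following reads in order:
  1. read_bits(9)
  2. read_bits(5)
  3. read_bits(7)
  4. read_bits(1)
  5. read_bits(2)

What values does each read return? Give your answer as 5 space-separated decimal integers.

Answer: 462 16 40 0 2

Derivation:
Read 1: bits[0:9] width=9 -> value=462 (bin 111001110); offset now 9 = byte 1 bit 1; 15 bits remain
Read 2: bits[9:14] width=5 -> value=16 (bin 10000); offset now 14 = byte 1 bit 6; 10 bits remain
Read 3: bits[14:21] width=7 -> value=40 (bin 0101000); offset now 21 = byte 2 bit 5; 3 bits remain
Read 4: bits[21:22] width=1 -> value=0 (bin 0); offset now 22 = byte 2 bit 6; 2 bits remain
Read 5: bits[22:24] width=2 -> value=2 (bin 10); offset now 24 = byte 3 bit 0; 0 bits remain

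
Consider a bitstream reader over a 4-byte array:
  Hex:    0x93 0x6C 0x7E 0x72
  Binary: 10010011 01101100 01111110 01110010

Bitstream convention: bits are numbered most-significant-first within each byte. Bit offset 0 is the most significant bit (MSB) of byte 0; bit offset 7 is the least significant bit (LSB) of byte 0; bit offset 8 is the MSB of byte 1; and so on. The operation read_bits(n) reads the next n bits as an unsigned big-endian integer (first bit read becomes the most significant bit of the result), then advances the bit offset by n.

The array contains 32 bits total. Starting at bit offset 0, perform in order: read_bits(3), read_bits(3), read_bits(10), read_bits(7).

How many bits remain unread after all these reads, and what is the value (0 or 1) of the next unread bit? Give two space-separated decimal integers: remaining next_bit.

Answer: 9 0

Derivation:
Read 1: bits[0:3] width=3 -> value=4 (bin 100); offset now 3 = byte 0 bit 3; 29 bits remain
Read 2: bits[3:6] width=3 -> value=4 (bin 100); offset now 6 = byte 0 bit 6; 26 bits remain
Read 3: bits[6:16] width=10 -> value=876 (bin 1101101100); offset now 16 = byte 2 bit 0; 16 bits remain
Read 4: bits[16:23] width=7 -> value=63 (bin 0111111); offset now 23 = byte 2 bit 7; 9 bits remain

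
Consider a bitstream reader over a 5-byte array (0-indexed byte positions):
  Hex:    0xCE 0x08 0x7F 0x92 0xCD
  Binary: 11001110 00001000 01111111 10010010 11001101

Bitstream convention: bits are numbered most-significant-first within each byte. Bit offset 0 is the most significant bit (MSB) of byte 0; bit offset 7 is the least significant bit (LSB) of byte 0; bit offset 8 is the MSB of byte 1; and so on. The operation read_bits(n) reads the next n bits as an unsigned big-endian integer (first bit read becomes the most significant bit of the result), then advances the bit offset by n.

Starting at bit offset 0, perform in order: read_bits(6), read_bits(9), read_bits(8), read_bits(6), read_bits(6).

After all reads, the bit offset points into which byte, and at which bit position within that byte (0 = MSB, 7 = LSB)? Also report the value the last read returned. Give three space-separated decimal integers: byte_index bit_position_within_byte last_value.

Read 1: bits[0:6] width=6 -> value=51 (bin 110011); offset now 6 = byte 0 bit 6; 34 bits remain
Read 2: bits[6:15] width=9 -> value=260 (bin 100000100); offset now 15 = byte 1 bit 7; 25 bits remain
Read 3: bits[15:23] width=8 -> value=63 (bin 00111111); offset now 23 = byte 2 bit 7; 17 bits remain
Read 4: bits[23:29] width=6 -> value=50 (bin 110010); offset now 29 = byte 3 bit 5; 11 bits remain
Read 5: bits[29:35] width=6 -> value=22 (bin 010110); offset now 35 = byte 4 bit 3; 5 bits remain

Answer: 4 3 22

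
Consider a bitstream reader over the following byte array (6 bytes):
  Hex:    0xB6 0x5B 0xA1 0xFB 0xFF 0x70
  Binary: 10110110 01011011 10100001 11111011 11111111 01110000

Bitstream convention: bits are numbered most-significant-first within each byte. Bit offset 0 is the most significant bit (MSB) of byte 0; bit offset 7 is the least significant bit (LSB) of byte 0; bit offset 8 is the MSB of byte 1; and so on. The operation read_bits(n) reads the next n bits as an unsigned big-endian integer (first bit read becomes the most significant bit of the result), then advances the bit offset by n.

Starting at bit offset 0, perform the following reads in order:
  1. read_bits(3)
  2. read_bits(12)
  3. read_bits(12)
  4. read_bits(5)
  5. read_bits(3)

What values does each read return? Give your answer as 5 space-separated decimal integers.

Answer: 5 2861 3343 27 7

Derivation:
Read 1: bits[0:3] width=3 -> value=5 (bin 101); offset now 3 = byte 0 bit 3; 45 bits remain
Read 2: bits[3:15] width=12 -> value=2861 (bin 101100101101); offset now 15 = byte 1 bit 7; 33 bits remain
Read 3: bits[15:27] width=12 -> value=3343 (bin 110100001111); offset now 27 = byte 3 bit 3; 21 bits remain
Read 4: bits[27:32] width=5 -> value=27 (bin 11011); offset now 32 = byte 4 bit 0; 16 bits remain
Read 5: bits[32:35] width=3 -> value=7 (bin 111); offset now 35 = byte 4 bit 3; 13 bits remain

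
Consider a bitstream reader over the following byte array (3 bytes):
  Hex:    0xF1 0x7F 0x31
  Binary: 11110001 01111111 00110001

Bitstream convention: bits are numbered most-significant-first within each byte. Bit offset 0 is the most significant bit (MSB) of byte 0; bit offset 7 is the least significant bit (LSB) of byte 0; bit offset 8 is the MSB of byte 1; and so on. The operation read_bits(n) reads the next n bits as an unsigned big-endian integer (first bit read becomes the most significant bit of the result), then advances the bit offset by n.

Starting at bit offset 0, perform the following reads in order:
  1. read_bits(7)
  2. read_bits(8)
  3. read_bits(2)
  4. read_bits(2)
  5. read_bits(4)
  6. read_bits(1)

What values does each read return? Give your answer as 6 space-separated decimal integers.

Answer: 120 191 2 1 8 1

Derivation:
Read 1: bits[0:7] width=7 -> value=120 (bin 1111000); offset now 7 = byte 0 bit 7; 17 bits remain
Read 2: bits[7:15] width=8 -> value=191 (bin 10111111); offset now 15 = byte 1 bit 7; 9 bits remain
Read 3: bits[15:17] width=2 -> value=2 (bin 10); offset now 17 = byte 2 bit 1; 7 bits remain
Read 4: bits[17:19] width=2 -> value=1 (bin 01); offset now 19 = byte 2 bit 3; 5 bits remain
Read 5: bits[19:23] width=4 -> value=8 (bin 1000); offset now 23 = byte 2 bit 7; 1 bits remain
Read 6: bits[23:24] width=1 -> value=1 (bin 1); offset now 24 = byte 3 bit 0; 0 bits remain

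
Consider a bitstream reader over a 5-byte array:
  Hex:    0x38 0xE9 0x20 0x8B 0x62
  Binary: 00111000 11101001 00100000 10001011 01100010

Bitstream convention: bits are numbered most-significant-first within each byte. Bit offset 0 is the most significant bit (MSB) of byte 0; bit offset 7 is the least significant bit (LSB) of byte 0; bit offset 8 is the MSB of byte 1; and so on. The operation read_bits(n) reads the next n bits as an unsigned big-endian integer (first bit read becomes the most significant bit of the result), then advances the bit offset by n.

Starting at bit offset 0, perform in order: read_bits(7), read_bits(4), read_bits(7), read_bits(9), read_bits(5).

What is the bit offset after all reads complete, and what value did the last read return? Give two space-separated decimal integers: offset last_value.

Answer: 32 11

Derivation:
Read 1: bits[0:7] width=7 -> value=28 (bin 0011100); offset now 7 = byte 0 bit 7; 33 bits remain
Read 2: bits[7:11] width=4 -> value=7 (bin 0111); offset now 11 = byte 1 bit 3; 29 bits remain
Read 3: bits[11:18] width=7 -> value=36 (bin 0100100); offset now 18 = byte 2 bit 2; 22 bits remain
Read 4: bits[18:27] width=9 -> value=260 (bin 100000100); offset now 27 = byte 3 bit 3; 13 bits remain
Read 5: bits[27:32] width=5 -> value=11 (bin 01011); offset now 32 = byte 4 bit 0; 8 bits remain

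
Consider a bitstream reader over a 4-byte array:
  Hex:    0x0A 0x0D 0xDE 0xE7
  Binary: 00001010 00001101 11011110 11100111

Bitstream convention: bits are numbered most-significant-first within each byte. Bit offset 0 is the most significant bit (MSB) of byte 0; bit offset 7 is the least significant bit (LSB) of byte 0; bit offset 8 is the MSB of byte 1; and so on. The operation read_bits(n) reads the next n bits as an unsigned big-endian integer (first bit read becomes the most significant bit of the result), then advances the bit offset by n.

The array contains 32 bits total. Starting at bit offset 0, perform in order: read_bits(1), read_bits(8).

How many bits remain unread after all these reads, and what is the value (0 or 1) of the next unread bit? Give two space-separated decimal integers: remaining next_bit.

Answer: 23 0

Derivation:
Read 1: bits[0:1] width=1 -> value=0 (bin 0); offset now 1 = byte 0 bit 1; 31 bits remain
Read 2: bits[1:9] width=8 -> value=20 (bin 00010100); offset now 9 = byte 1 bit 1; 23 bits remain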